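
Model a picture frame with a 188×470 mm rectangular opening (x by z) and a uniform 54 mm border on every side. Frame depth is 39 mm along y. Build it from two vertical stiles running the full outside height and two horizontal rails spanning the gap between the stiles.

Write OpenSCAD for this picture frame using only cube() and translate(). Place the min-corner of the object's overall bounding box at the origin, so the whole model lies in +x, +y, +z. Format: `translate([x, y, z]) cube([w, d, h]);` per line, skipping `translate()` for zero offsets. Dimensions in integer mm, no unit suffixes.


cube([54, 39, 578]);
translate([242, 0, 0]) cube([54, 39, 578]);
translate([54, 0, 0]) cube([188, 39, 54]);
translate([54, 0, 524]) cube([188, 39, 54]);


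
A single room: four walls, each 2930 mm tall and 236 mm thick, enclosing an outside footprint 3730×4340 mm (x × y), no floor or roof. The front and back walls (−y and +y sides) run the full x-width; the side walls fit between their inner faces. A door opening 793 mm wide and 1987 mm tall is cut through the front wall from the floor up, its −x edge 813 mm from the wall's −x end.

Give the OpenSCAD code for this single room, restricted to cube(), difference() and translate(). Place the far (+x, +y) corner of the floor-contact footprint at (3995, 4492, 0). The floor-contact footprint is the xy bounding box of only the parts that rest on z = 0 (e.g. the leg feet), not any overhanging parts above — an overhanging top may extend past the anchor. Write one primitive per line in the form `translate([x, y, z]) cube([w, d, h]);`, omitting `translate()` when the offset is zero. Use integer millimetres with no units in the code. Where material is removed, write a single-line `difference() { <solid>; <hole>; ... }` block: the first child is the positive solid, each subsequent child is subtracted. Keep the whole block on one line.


difference() { translate([265, 152, 0]) cube([3730, 236, 2930]); translate([1078, 152, 0]) cube([793, 236, 1987]); }
translate([265, 4256, 0]) cube([3730, 236, 2930]);
translate([265, 388, 0]) cube([236, 3868, 2930]);
translate([3759, 388, 0]) cube([236, 3868, 2930]);


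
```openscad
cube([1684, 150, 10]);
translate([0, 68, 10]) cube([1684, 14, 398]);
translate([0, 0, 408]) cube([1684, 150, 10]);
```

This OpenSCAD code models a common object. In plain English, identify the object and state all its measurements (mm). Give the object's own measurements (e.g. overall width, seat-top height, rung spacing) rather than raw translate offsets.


An I-beam lying along x, 1684 mm long. Overall section height 418 mm. Two flanges 150 mm wide (y) and 10 mm thick, one on the floor and one at the top; a web 14 mm thick runs between them, centred on the flange width.


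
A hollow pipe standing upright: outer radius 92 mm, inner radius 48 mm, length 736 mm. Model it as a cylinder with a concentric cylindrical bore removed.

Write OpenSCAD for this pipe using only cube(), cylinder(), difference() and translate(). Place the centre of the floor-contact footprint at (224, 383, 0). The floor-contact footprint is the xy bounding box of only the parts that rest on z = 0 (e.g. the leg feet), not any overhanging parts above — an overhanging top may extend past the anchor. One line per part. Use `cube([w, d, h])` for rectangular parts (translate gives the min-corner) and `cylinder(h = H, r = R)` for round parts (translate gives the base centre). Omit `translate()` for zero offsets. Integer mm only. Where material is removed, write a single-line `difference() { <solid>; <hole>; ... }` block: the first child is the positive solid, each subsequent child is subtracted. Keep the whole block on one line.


difference() { translate([224, 383, 0]) cylinder(h = 736, r = 92); translate([224, 383, 0]) cylinder(h = 736, r = 48); }


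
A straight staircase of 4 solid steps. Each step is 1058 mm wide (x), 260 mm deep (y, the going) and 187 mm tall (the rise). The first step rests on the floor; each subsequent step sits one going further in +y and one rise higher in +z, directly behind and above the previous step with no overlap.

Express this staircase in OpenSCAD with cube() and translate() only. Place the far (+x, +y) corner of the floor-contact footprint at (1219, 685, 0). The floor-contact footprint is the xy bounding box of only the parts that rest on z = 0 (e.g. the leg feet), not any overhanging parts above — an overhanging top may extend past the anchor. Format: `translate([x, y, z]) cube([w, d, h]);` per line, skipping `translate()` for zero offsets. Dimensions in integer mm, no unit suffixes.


translate([161, 425, 0]) cube([1058, 260, 187]);
translate([161, 685, 187]) cube([1058, 260, 187]);
translate([161, 945, 374]) cube([1058, 260, 187]);
translate([161, 1205, 561]) cube([1058, 260, 187]);


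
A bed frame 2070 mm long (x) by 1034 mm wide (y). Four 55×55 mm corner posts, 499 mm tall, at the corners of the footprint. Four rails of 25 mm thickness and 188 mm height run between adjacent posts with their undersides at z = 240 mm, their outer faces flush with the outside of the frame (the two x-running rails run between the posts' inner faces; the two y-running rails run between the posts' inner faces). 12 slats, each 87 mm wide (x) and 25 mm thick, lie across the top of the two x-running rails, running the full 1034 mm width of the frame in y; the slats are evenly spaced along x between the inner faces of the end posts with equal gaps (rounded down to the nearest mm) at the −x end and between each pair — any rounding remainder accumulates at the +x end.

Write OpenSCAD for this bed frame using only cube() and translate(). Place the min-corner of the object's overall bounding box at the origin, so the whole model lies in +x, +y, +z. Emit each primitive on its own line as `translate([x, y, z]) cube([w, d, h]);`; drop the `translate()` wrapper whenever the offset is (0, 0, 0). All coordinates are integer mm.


cube([55, 55, 499]);
translate([0, 979, 0]) cube([55, 55, 499]);
translate([2015, 0, 0]) cube([55, 55, 499]);
translate([2015, 979, 0]) cube([55, 55, 499]);
translate([55, 0, 240]) cube([1960, 25, 188]);
translate([55, 1009, 240]) cube([1960, 25, 188]);
translate([0, 55, 240]) cube([25, 924, 188]);
translate([2045, 55, 240]) cube([25, 924, 188]);
translate([125, 0, 428]) cube([87, 1034, 25]);
translate([282, 0, 428]) cube([87, 1034, 25]);
translate([439, 0, 428]) cube([87, 1034, 25]);
translate([596, 0, 428]) cube([87, 1034, 25]);
translate([753, 0, 428]) cube([87, 1034, 25]);
translate([910, 0, 428]) cube([87, 1034, 25]);
translate([1067, 0, 428]) cube([87, 1034, 25]);
translate([1224, 0, 428]) cube([87, 1034, 25]);
translate([1381, 0, 428]) cube([87, 1034, 25]);
translate([1538, 0, 428]) cube([87, 1034, 25]);
translate([1695, 0, 428]) cube([87, 1034, 25]);
translate([1852, 0, 428]) cube([87, 1034, 25]);


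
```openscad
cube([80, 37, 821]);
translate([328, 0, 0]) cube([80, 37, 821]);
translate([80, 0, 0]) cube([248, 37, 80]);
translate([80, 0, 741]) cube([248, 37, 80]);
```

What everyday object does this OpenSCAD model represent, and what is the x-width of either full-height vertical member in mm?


A picture frame. The border width is 80 mm.

Four thin pieces enclosing a rectangular opening — a picture frame. The two full-height stiles are 821 mm tall; the top rail sits at z = 741 and is 80 mm tall, so the border above the opening is 821 − 741 = 80 mm, matching the stile x-width.


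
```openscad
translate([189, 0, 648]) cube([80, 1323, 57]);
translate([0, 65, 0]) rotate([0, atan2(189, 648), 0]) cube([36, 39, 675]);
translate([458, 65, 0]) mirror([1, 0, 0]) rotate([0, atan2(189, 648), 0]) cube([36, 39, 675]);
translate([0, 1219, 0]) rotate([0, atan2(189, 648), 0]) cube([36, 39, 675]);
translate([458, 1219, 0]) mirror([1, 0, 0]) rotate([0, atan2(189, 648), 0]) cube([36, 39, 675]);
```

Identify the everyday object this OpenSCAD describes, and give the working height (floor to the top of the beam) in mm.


A sawhorse. The overall height is 705 mm.

A beam across two mirrored pairs of raked legs — a sawhorse. The beam's underside is at z = 648 (matching the legs' vertical rise in atan2(189, 648)) and the beam is 57 mm tall, so its top is at 648 + 57 = 705 mm. The raked legs top out at the beam's underside, so that is the highest point.


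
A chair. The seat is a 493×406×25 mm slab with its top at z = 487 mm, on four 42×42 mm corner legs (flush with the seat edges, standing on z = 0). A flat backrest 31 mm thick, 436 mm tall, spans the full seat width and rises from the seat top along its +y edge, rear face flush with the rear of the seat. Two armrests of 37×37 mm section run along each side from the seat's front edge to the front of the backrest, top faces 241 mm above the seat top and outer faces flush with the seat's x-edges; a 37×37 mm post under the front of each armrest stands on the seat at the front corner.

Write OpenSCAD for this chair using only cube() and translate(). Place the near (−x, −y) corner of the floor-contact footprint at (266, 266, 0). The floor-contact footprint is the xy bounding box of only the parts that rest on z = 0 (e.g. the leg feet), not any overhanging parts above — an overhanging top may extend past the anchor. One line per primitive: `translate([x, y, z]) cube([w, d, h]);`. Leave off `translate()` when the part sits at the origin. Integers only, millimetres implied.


translate([266, 266, 462]) cube([493, 406, 25]);
translate([266, 266, 0]) cube([42, 42, 462]);
translate([717, 266, 0]) cube([42, 42, 462]);
translate([266, 630, 0]) cube([42, 42, 462]);
translate([717, 630, 0]) cube([42, 42, 462]);
translate([266, 641, 487]) cube([493, 31, 436]);
translate([266, 266, 691]) cube([37, 375, 37]);
translate([722, 266, 691]) cube([37, 375, 37]);
translate([266, 266, 487]) cube([37, 37, 204]);
translate([722, 266, 487]) cube([37, 37, 204]);


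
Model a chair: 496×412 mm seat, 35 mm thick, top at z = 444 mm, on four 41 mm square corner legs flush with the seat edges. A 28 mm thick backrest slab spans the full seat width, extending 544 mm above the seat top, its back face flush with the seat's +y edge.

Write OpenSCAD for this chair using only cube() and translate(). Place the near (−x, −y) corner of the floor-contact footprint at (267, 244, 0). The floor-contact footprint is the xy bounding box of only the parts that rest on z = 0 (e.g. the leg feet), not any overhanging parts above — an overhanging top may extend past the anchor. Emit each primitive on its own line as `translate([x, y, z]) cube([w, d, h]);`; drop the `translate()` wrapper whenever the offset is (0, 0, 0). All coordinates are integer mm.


translate([267, 244, 409]) cube([496, 412, 35]);
translate([267, 244, 0]) cube([41, 41, 409]);
translate([722, 244, 0]) cube([41, 41, 409]);
translate([267, 615, 0]) cube([41, 41, 409]);
translate([722, 615, 0]) cube([41, 41, 409]);
translate([267, 628, 444]) cube([496, 28, 544]);


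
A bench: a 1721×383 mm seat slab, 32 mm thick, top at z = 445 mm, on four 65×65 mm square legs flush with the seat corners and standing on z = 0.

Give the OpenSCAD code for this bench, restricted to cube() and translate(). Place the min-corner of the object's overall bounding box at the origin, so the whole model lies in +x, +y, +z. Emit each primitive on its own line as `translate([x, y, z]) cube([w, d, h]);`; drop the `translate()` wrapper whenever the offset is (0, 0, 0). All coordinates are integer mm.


translate([0, 0, 413]) cube([1721, 383, 32]);
cube([65, 65, 413]);
translate([0, 318, 0]) cube([65, 65, 413]);
translate([1656, 0, 0]) cube([65, 65, 413]);
translate([1656, 318, 0]) cube([65, 65, 413]);


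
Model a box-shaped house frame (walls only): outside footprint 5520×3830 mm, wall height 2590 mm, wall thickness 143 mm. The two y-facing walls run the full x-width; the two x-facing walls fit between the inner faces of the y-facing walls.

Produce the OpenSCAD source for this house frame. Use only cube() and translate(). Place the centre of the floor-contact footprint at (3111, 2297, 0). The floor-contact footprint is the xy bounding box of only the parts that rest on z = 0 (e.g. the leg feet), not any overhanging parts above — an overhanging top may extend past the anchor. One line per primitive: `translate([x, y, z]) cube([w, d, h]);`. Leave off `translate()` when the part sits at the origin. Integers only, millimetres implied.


translate([351, 382, 0]) cube([5520, 143, 2590]);
translate([351, 4069, 0]) cube([5520, 143, 2590]);
translate([351, 525, 0]) cube([143, 3544, 2590]);
translate([5728, 525, 0]) cube([143, 3544, 2590]);


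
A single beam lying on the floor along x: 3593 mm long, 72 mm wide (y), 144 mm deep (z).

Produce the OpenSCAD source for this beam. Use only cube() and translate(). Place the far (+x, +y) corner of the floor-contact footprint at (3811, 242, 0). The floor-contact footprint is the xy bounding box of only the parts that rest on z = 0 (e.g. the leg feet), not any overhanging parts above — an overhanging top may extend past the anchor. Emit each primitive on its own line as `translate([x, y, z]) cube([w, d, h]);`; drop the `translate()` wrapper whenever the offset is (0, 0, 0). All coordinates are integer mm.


translate([218, 170, 0]) cube([3593, 72, 144]);


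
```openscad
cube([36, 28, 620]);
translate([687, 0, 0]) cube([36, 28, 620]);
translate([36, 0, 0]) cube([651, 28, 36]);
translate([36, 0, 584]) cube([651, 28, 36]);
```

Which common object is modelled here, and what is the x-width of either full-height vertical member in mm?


A picture frame. The border width is 36 mm.

Four thin pieces enclosing a rectangular opening — a picture frame. The two full-height stiles are 620 mm tall; the top rail sits at z = 584 and is 36 mm tall, so the border above the opening is 620 − 584 = 36 mm, matching the stile x-width.


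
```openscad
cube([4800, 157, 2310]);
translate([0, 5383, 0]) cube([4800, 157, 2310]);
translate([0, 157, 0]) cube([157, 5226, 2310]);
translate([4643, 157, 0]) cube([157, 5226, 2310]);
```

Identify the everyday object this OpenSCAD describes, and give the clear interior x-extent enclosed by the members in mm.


A house (or room) frame. The interior width is 4486 mm.

Four 2310 mm walls enclosing a rectangle with no floor or roof — a room or house frame. Outside width is 4800 mm and wall thickness is 157 mm, so the interior width is 4800 − 2 × 157 = 4486 mm.


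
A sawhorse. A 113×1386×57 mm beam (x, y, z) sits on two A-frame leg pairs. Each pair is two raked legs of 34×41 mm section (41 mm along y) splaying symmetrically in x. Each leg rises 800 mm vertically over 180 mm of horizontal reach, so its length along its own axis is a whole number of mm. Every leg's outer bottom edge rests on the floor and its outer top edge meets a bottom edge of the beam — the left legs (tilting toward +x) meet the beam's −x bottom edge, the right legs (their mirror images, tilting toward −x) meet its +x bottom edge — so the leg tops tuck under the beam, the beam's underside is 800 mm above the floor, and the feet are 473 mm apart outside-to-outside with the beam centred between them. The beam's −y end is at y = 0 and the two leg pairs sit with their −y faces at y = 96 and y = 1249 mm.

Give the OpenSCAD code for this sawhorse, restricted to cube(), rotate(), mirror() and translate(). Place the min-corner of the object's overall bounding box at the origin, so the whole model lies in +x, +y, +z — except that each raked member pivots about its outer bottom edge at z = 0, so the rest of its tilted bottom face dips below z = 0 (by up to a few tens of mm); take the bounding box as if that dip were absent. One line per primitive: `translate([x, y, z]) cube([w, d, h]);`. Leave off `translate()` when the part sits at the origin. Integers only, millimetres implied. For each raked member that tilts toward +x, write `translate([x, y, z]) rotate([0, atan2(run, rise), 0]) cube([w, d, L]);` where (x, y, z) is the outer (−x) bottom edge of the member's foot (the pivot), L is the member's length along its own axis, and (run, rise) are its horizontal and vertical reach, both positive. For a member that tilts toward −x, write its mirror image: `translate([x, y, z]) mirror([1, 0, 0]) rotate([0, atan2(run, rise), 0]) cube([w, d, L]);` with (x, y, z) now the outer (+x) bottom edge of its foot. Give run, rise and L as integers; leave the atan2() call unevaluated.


// leg length = √(180² + 800²) = 820
// right-leg outer foot x = 2·180 + 113 = 473
// beam min-corner = (180, 0, 800)
translate([180, 0, 800]) cube([113, 1386, 57]);
translate([0, 96, 0]) rotate([0, atan2(180, 800), 0]) cube([34, 41, 820]);
translate([473, 96, 0]) mirror([1, 0, 0]) rotate([0, atan2(180, 800), 0]) cube([34, 41, 820]);
translate([0, 1249, 0]) rotate([0, atan2(180, 800), 0]) cube([34, 41, 820]);
translate([473, 1249, 0]) mirror([1, 0, 0]) rotate([0, atan2(180, 800), 0]) cube([34, 41, 820]);


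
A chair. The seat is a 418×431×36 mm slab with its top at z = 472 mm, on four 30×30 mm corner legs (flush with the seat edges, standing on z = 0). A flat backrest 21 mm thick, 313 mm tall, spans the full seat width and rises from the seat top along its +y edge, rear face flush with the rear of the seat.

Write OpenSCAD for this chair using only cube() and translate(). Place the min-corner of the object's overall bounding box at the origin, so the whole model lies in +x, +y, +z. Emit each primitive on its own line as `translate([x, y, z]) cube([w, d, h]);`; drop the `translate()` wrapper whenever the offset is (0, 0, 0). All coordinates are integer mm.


// leg_h = 472 - 36 = 436
translate([0, 0, 436]) cube([418, 431, 36]);
cube([30, 30, 436]);
translate([388, 0, 0]) cube([30, 30, 436]);
translate([0, 401, 0]) cube([30, 30, 436]);
translate([388, 401, 0]) cube([30, 30, 436]);
translate([0, 410, 472]) cube([418, 21, 313]);


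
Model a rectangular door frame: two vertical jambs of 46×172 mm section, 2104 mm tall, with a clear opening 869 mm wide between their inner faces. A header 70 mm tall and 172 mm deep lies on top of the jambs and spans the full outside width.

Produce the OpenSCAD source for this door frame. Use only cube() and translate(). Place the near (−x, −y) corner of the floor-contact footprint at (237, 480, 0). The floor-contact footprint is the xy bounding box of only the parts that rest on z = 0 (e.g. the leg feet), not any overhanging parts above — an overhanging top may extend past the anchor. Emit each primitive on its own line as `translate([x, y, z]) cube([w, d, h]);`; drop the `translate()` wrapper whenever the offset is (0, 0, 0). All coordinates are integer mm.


translate([237, 480, 0]) cube([46, 172, 2104]);
translate([1152, 480, 0]) cube([46, 172, 2104]);
translate([237, 480, 2104]) cube([961, 172, 70]);


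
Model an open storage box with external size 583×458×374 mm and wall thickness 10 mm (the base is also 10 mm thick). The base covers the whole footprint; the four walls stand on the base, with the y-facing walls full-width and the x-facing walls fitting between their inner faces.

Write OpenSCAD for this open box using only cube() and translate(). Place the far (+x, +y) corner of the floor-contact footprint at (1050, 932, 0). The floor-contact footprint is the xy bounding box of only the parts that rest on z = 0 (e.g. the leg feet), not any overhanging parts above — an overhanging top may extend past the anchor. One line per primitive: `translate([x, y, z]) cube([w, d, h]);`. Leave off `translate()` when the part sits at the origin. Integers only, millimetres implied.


translate([467, 474, 0]) cube([583, 458, 10]);
translate([467, 474, 10]) cube([583, 10, 364]);
translate([467, 922, 10]) cube([583, 10, 364]);
translate([467, 484, 10]) cube([10, 438, 364]);
translate([1040, 484, 10]) cube([10, 438, 364]);


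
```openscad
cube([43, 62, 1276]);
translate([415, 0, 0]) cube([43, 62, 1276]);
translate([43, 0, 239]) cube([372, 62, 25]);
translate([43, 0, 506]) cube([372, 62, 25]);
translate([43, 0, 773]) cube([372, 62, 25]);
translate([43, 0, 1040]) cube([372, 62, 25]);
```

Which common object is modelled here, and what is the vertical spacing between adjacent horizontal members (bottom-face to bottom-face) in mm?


A ladder. The rung spacing is 267 mm.

Two tall 43×62 posts with 4 short bars between them — a ladder. Adjacent rungs sit at z = 239 and z = 506, so the spacing is 506 − 239 = 267 mm.


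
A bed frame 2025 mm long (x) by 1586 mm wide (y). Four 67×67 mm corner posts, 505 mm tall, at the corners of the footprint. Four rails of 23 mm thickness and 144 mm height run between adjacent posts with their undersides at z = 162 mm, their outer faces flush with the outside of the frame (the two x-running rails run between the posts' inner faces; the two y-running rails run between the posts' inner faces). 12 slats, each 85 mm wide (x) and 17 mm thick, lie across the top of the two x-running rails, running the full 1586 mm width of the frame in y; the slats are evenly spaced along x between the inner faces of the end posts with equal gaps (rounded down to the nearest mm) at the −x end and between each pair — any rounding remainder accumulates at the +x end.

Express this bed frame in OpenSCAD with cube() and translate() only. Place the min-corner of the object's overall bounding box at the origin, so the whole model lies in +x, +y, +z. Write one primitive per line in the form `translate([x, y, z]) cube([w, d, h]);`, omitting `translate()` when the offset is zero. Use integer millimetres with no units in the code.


// slat z = rail_z + rail_h = 162 + 144 = 306
// slat gap = ⌊(1891 − 12·85) / 13⌋ = 67
cube([67, 67, 505]);
translate([0, 1519, 0]) cube([67, 67, 505]);
translate([1958, 0, 0]) cube([67, 67, 505]);
translate([1958, 1519, 0]) cube([67, 67, 505]);
translate([67, 0, 162]) cube([1891, 23, 144]);
translate([67, 1563, 162]) cube([1891, 23, 144]);
translate([0, 67, 162]) cube([23, 1452, 144]);
translate([2002, 67, 162]) cube([23, 1452, 144]);
translate([134, 0, 306]) cube([85, 1586, 17]);
translate([286, 0, 306]) cube([85, 1586, 17]);
translate([438, 0, 306]) cube([85, 1586, 17]);
translate([590, 0, 306]) cube([85, 1586, 17]);
translate([742, 0, 306]) cube([85, 1586, 17]);
translate([894, 0, 306]) cube([85, 1586, 17]);
translate([1046, 0, 306]) cube([85, 1586, 17]);
translate([1198, 0, 306]) cube([85, 1586, 17]);
translate([1350, 0, 306]) cube([85, 1586, 17]);
translate([1502, 0, 306]) cube([85, 1586, 17]);
translate([1654, 0, 306]) cube([85, 1586, 17]);
translate([1806, 0, 306]) cube([85, 1586, 17]);


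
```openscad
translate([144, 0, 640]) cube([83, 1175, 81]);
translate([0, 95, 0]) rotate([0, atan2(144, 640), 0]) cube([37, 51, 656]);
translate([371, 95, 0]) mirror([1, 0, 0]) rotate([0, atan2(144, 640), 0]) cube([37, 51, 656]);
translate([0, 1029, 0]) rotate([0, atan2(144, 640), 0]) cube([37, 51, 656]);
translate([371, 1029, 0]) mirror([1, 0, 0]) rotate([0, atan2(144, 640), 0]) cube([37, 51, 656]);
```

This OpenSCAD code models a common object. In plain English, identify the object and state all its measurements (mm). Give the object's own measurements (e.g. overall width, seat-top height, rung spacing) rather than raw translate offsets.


A sawhorse. A 83×1175×81 mm beam (x, y, z) sits on two A-frame leg pairs. Each pair is two raked legs of 37×51 mm section (51 mm along y) splaying symmetrically in x. Each leg rises 640 mm vertically over 144 mm of horizontal reach and is 656 mm long along its own axis. Every leg's outer bottom edge rests on the floor and its outer top edge meets a bottom edge of the beam — the left legs (tilting toward +x) meet the beam's −x bottom edge, the right legs (their mirror images, tilting toward −x) meet its +x bottom edge — so the leg tops tuck under the beam, the beam's underside is 640 mm above the floor, and the feet are 371 mm apart outside-to-outside with the beam centred between them. The two leg pairs are set in 95 mm from either end of the beam.


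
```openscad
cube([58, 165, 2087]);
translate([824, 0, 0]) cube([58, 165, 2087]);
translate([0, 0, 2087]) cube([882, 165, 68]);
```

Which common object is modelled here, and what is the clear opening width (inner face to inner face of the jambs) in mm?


A door frame. The clear opening width is 766 mm.

Two 2087 mm tall posts with a header on top — a door frame. The left jamb is 58 mm wide at x = 0; the right jamb starts at x = 824. The clear opening is 824 − 58 = 766 mm.


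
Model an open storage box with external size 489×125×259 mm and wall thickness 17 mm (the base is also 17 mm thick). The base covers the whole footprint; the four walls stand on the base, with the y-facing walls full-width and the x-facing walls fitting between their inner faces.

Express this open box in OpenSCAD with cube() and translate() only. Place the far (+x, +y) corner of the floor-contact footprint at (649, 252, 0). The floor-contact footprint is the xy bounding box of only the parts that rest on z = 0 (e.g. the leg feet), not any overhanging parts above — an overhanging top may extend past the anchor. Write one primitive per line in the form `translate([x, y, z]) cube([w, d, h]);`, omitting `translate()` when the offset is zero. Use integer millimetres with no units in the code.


translate([160, 127, 0]) cube([489, 125, 17]);
translate([160, 127, 17]) cube([489, 17, 242]);
translate([160, 235, 17]) cube([489, 17, 242]);
translate([160, 144, 17]) cube([17, 91, 242]);
translate([632, 144, 17]) cube([17, 91, 242]);


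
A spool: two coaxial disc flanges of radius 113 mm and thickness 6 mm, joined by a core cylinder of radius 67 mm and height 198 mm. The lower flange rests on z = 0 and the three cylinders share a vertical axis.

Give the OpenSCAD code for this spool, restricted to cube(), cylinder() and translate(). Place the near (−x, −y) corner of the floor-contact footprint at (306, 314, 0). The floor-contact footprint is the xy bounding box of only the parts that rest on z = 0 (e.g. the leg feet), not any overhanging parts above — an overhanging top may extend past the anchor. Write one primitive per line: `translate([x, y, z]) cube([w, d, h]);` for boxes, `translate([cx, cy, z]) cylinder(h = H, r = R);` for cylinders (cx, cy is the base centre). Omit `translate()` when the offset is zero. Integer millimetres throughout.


translate([419, 427, 0]) cylinder(h = 6, r = 113);
translate([419, 427, 6]) cylinder(h = 198, r = 67);
translate([419, 427, 204]) cylinder(h = 6, r = 113);


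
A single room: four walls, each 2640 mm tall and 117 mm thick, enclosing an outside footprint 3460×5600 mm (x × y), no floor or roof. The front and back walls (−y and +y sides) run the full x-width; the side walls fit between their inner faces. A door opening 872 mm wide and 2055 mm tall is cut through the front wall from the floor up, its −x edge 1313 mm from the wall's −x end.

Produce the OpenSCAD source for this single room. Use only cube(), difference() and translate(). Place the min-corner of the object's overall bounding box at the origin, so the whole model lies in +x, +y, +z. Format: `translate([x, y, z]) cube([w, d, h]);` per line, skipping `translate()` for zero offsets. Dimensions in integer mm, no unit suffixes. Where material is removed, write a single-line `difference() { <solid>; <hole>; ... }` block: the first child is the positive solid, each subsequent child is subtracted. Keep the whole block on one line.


difference() { cube([3460, 117, 2640]); translate([1313, 0, 0]) cube([872, 117, 2055]); }
translate([0, 5483, 0]) cube([3460, 117, 2640]);
translate([0, 117, 0]) cube([117, 5366, 2640]);
translate([3343, 117, 0]) cube([117, 5366, 2640]);


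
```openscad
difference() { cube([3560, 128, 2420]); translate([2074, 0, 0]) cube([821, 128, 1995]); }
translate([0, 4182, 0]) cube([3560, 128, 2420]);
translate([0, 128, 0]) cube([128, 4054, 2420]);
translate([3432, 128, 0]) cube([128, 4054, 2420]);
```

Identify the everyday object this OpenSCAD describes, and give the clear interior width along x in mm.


A single room. The interior width is 3304 mm.

Four walls enclosing a rectangle with a door in the front wall — a room. Outside width 3560 minus two 128 mm walls gives 3304 mm.


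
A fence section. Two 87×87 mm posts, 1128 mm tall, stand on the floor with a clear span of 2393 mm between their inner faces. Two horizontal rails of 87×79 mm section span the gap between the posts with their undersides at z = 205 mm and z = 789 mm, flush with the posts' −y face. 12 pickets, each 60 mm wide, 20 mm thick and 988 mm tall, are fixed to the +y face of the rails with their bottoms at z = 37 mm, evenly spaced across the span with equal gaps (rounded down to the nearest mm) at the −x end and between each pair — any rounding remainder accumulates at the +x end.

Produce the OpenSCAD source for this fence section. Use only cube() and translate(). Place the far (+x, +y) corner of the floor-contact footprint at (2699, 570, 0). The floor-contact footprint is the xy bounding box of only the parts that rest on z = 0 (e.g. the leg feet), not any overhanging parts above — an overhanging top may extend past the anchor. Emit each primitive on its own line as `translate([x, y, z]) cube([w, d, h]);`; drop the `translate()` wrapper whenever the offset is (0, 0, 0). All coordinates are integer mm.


translate([132, 483, 0]) cube([87, 87, 1128]);
translate([2612, 483, 0]) cube([87, 87, 1128]);
translate([219, 483, 205]) cube([2393, 87, 79]);
translate([219, 483, 789]) cube([2393, 87, 79]);
translate([347, 570, 37]) cube([60, 20, 988]);
translate([535, 570, 37]) cube([60, 20, 988]);
translate([723, 570, 37]) cube([60, 20, 988]);
translate([911, 570, 37]) cube([60, 20, 988]);
translate([1099, 570, 37]) cube([60, 20, 988]);
translate([1287, 570, 37]) cube([60, 20, 988]);
translate([1475, 570, 37]) cube([60, 20, 988]);
translate([1663, 570, 37]) cube([60, 20, 988]);
translate([1851, 570, 37]) cube([60, 20, 988]);
translate([2039, 570, 37]) cube([60, 20, 988]);
translate([2227, 570, 37]) cube([60, 20, 988]);
translate([2415, 570, 37]) cube([60, 20, 988]);


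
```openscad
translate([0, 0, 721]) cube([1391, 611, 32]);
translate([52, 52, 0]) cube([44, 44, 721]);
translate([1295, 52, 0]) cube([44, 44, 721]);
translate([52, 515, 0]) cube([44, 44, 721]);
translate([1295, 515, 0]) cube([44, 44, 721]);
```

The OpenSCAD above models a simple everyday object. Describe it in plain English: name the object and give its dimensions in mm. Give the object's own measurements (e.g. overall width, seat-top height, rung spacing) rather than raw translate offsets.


A rectangular dining table. The top is 1391×611×32 mm with its upper surface at z = 753 mm. It stands on four 44×44 mm square legs, each inset 52 mm from the nearest pair of top edges, running from the floor to the underside of the top.


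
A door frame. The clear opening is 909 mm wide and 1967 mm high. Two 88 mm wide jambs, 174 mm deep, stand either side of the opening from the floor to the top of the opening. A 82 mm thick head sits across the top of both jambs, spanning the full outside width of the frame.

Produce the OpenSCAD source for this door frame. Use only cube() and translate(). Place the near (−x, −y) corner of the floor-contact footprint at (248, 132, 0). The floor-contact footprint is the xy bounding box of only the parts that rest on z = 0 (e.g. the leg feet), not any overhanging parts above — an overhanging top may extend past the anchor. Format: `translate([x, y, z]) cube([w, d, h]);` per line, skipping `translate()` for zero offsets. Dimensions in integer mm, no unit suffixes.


translate([248, 132, 0]) cube([88, 174, 1967]);
translate([1245, 132, 0]) cube([88, 174, 1967]);
translate([248, 132, 1967]) cube([1085, 174, 82]);


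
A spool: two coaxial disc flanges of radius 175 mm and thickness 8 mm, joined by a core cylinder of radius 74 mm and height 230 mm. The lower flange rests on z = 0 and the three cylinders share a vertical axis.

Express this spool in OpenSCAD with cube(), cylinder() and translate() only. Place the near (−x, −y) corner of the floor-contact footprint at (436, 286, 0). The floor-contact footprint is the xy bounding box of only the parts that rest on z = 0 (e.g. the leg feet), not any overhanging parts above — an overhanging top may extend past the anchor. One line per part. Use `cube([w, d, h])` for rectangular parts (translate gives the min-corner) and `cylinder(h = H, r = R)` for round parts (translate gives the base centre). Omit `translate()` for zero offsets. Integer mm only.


translate([611, 461, 0]) cylinder(h = 8, r = 175);
translate([611, 461, 8]) cylinder(h = 230, r = 74);
translate([611, 461, 238]) cylinder(h = 8, r = 175);


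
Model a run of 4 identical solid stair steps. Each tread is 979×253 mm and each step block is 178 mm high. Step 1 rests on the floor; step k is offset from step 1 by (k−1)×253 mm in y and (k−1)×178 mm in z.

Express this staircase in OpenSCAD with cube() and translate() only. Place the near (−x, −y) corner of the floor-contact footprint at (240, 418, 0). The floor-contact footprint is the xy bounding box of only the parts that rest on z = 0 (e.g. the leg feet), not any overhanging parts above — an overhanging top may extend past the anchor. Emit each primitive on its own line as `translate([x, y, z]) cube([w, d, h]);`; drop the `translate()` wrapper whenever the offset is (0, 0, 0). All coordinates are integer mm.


translate([240, 418, 0]) cube([979, 253, 178]);
translate([240, 671, 178]) cube([979, 253, 178]);
translate([240, 924, 356]) cube([979, 253, 178]);
translate([240, 1177, 534]) cube([979, 253, 178]);


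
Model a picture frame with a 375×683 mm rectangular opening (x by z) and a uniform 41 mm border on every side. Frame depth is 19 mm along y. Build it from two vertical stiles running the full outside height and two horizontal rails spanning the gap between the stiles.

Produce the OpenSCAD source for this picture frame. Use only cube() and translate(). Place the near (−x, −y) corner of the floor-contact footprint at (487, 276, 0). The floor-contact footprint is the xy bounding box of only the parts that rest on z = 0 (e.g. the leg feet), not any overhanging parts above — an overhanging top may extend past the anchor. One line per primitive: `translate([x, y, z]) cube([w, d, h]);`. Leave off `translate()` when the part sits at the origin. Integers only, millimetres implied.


translate([487, 276, 0]) cube([41, 19, 765]);
translate([903, 276, 0]) cube([41, 19, 765]);
translate([528, 276, 0]) cube([375, 19, 41]);
translate([528, 276, 724]) cube([375, 19, 41]);


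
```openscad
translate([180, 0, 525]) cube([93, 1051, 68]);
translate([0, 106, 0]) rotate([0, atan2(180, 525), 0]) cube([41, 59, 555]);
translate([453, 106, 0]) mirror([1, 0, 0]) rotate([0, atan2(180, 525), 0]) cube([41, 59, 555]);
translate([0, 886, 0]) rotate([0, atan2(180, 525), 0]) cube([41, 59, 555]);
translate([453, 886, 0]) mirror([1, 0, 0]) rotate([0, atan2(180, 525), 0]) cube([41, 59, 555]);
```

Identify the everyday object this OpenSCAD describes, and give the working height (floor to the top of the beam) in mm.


A sawhorse. The overall height is 593 mm.

A beam across two mirrored pairs of raked legs — a sawhorse. The beam's underside is at z = 525 (matching the legs' vertical rise in atan2(180, 525)) and the beam is 68 mm tall, so its top is at 525 + 68 = 593 mm. The raked legs top out at the beam's underside, so that is the highest point.


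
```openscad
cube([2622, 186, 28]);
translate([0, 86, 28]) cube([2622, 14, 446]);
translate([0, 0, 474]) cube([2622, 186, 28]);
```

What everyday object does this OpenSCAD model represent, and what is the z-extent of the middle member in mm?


An I-beam. The web height is 446 mm.

Two wide flanges with a thin centred web — an I-beam. Overall 502 mm minus two 28 mm flanges gives a web of 502 − 2·28 = 446 mm.


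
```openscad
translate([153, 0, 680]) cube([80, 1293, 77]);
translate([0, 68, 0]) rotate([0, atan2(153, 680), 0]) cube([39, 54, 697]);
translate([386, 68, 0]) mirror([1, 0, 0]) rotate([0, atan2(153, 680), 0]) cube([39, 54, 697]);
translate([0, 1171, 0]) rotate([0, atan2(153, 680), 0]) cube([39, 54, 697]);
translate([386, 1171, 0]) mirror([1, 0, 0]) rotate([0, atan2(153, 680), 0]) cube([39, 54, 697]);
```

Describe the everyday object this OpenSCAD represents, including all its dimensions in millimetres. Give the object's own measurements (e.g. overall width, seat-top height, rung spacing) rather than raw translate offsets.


A sawhorse. A 80×1293×77 mm beam (x, y, z) sits on two A-frame leg pairs. Each pair is two raked legs of 39×54 mm section (54 mm along y) splaying symmetrically in x. Each leg rises 680 mm vertically over 153 mm of horizontal reach and is 697 mm long along its own axis. Every leg's outer bottom edge rests on the floor and its outer top edge meets a bottom edge of the beam — the left legs (tilting toward +x) meet the beam's −x bottom edge, the right legs (their mirror images, tilting toward −x) meet its +x bottom edge — so the leg tops tuck under the beam, the beam's underside is 680 mm above the floor, and the feet are 386 mm apart outside-to-outside with the beam centred between them. The two leg pairs are set in 68 mm from either end of the beam.


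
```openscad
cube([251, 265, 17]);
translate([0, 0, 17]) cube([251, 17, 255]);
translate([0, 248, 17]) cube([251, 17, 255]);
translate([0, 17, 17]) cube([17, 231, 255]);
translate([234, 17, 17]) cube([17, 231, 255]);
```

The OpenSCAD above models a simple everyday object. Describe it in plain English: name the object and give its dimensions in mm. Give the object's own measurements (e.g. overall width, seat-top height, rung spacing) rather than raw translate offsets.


An open-topped rectangular box: outside dimensions 251×265×272 mm, with a uniform wall and base thickness of 17 mm. The base is a full 251×265 slab on the floor; four walls sit on top of the base. The front and back walls (the −y and +y sides) span the full width; the two side walls fit between them.


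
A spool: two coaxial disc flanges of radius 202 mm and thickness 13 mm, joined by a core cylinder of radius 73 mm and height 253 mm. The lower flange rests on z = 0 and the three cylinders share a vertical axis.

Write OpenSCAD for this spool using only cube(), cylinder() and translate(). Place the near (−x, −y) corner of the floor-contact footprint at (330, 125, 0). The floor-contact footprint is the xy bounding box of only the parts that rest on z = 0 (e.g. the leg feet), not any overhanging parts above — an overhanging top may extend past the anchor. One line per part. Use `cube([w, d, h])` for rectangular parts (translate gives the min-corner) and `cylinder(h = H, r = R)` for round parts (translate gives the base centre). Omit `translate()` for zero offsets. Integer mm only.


translate([532, 327, 0]) cylinder(h = 13, r = 202);
translate([532, 327, 13]) cylinder(h = 253, r = 73);
translate([532, 327, 266]) cylinder(h = 13, r = 202);


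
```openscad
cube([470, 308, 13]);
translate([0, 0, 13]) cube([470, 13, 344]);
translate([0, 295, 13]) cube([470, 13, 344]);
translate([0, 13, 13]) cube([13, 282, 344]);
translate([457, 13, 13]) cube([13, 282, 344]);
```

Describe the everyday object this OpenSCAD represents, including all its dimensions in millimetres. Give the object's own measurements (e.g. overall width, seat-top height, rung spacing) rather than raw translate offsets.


An open-topped rectangular box: outside dimensions 470×308×357 mm, with a uniform wall and base thickness of 13 mm. The base is a full 470×308 slab on the floor; four walls sit on top of the base. The front and back walls (the −y and +y sides) span the full width; the two side walls fit between them.


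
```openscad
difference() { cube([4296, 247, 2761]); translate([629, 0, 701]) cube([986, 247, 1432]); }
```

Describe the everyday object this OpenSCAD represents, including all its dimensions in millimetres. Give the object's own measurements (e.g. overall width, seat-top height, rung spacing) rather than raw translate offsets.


A wall 4296 mm long (x), 247 mm thick (y), 2761 mm tall, with a rectangular window opening cut through it. The opening is 986 mm wide and 1432 mm tall; its sill is at z = 701 mm and its near (−x) edge is 629 mm from the wall's −x end. The opening passes through the full wall thickness.
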